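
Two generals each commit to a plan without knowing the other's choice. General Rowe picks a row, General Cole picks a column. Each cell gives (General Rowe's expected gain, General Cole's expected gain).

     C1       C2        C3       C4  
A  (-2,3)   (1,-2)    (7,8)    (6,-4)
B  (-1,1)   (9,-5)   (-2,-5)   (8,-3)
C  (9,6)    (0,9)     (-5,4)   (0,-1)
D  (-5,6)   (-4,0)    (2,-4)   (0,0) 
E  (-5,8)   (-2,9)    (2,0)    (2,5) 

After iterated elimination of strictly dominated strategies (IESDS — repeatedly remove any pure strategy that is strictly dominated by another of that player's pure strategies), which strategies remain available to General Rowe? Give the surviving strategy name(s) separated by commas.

Row D is eliminated: A beats it against every remaining column (C1: -2>-5, C2: 1>-4, C3: 7>2, C4: 6>0).
For General Rowe, A strictly dominates E on the remaining columns (C1: -2>-5, C2: 1>-2, C3: 7>2, C4: 6>2); eliminate E.
Column C4 is eliminated: C1 beats it against every remaining row (A: 3>-4, B: 1>-3, C: 6>-1).
Among the remaining strategies, none is strictly dominated by another pure strategy of the same player, so the elimination stops.
Surviving strategies — General Rowe: {A, B, C}; General Cole: {C1, C2, C3}.

A, B, C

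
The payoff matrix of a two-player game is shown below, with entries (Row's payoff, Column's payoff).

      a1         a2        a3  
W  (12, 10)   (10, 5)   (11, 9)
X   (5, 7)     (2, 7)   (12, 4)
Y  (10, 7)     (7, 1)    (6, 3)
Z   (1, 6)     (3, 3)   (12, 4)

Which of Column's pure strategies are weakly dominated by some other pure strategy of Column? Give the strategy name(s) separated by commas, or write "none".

a2, a3

a1 is not dominated — it holds its own against a2 at W (10>5); a3 at W (10>9).
a1 weakly dominates a2 — W: 10>5, X: 7=7, Y: 7>1, Z: 6>3.
a3 is weakly dominated by a1 (W: 10>9, X: 7>4, Y: 7>3, Z: 6>4).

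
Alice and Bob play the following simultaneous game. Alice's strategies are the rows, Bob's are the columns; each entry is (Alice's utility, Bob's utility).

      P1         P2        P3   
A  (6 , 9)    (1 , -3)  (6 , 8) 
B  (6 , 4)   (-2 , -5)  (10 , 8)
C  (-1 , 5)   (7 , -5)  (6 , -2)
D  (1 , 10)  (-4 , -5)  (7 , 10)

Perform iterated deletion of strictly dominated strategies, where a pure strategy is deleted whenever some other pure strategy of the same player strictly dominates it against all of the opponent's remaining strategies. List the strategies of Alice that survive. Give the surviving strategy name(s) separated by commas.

Alice's strategy D is strictly dominated by B (P1: 6>1, P2: -2>-4, P3: 10>7) and is removed.
For Bob, P1 strictly dominates P2 on the remaining rows (A: 9>-3, B: 4>-5, C: 5>-5); eliminate P2.
Alice's strategy C is strictly dominated by B (P1: 6>-1, P3: 10>6) and is removed.
Among the remaining strategies, none is strictly dominated by another pure strategy of the same player, so the elimination stops.
Surviving strategies — Alice: {A, B}; Bob: {P1, P3}.

A, B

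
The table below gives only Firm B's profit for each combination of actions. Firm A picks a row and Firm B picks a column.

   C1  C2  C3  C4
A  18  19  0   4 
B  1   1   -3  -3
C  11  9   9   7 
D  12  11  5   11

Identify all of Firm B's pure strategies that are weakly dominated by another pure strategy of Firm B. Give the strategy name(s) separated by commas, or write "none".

C1 is not dominated — it holds its own against C2 at C (11>9); C3 at A (18>0); C4 at A (18>4).
C2: no other strategy beats it everywhere (C1 at A (19>18); C3 at A (19>0); C4 at A (19>4)).
C3 is weakly dominated by C1 (A: 18>0, B: 1>-3, C: 11>9, D: 12>5).
C4: dominated, since C1 does at least as well everywhere (A: 18>4, B: 1>-3, C: 11>7, D: 12>11).

C3, C4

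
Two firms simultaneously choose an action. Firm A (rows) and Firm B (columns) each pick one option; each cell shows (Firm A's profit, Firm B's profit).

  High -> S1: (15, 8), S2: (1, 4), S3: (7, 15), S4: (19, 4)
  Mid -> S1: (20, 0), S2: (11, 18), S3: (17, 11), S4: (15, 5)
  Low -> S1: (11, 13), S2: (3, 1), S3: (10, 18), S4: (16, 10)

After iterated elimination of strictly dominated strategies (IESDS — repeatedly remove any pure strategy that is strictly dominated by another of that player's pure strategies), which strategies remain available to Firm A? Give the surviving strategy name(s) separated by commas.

For Firm B, S3 strictly dominates S1 on the remaining rows (High: 15>8, Mid: 11>0, Low: 18>13); eliminate S1.
For Firm B, S3 strictly dominates S4 on the remaining rows (High: 15>4, Mid: 11>5, Low: 18>10); eliminate S4.
For Firm A, Mid strictly dominates High on the remaining columns (S2: 11>1, S3: 17>7); eliminate High.
For Firm A, Mid strictly dominates Low on the remaining columns (S2: 11>3, S3: 17>10); eliminate Low.
For Firm B, S2 strictly dominates S3 on the remaining rows (Mid: 18>11); eliminate S3.
Among the remaining strategies, none is strictly dominated by another pure strategy of the same player, so the elimination stops.
Surviving strategies — Firm A: {Mid}; Firm B: {S2}.

Mid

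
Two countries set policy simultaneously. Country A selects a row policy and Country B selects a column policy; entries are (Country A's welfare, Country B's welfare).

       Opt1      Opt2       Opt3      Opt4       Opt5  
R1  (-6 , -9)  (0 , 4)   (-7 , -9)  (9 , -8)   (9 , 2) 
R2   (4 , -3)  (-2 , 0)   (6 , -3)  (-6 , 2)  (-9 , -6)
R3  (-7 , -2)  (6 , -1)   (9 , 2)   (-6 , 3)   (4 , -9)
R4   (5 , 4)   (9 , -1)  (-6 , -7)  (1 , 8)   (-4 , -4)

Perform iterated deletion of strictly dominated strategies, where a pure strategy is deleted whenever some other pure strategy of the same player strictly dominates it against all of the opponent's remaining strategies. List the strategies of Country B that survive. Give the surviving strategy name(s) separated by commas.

Opt2, Opt4

For Country B, Opt4 strictly dominates Opt1 on the remaining rows (R1: -8>-9, R2: 2>-3, R3: 3>-2, R4: 8>4); eliminate Opt1.
Country B's strategy Opt3 is strictly dominated by Opt4 (R1: -8>-9, R2: 2>-3, R3: 3>2, R4: 8>-7) and is removed.
For Country A, R1 strictly dominates R2 on the remaining columns (Opt2: 0>-2, Opt4: 9>-6, Opt5: 9>-9); eliminate R2.
For Country B, Opt2 strictly dominates Opt5 on the remaining rows (R1: 4>2, R3: -1>-9, R4: -1>-4); eliminate Opt5.
Row R3 is eliminated: R4 beats it against every remaining column (Opt2: 9>6, Opt4: 1>-6).
Among the remaining strategies, none is strictly dominated by another pure strategy of the same player, so the elimination stops.
Surviving strategies — Country A: {R1, R4}; Country B: {Opt2, Opt4}.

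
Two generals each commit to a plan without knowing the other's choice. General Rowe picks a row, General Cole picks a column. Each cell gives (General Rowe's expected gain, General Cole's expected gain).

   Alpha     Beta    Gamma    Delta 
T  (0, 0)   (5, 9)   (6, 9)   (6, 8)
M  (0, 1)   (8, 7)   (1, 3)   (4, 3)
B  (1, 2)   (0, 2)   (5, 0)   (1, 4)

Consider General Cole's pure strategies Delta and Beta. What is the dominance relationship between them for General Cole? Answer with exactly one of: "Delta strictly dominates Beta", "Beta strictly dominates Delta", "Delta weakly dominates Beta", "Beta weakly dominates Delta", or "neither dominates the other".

Delta's payoffs vs Beta's, by General Rowe's action — T: 8<9, M: 3<7, B: 4>2.
Delta does better at B but worse at T, M; neither strategy dominates the other.

neither dominates the other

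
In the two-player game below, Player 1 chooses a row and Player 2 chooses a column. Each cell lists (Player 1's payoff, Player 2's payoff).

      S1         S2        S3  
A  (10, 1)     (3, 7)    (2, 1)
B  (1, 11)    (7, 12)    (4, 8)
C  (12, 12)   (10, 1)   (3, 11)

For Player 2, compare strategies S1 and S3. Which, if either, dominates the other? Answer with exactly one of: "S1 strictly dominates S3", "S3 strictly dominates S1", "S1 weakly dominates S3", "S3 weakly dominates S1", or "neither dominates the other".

S1's payoffs vs S3's, by Player 1's action — A: 1=1, B: 11>8, C: 12>11.
S1 is at least as good everywhere and strictly better somewhere (tied only at A), so S1 weakly but not strictly dominates S3.

S1 weakly dominates S3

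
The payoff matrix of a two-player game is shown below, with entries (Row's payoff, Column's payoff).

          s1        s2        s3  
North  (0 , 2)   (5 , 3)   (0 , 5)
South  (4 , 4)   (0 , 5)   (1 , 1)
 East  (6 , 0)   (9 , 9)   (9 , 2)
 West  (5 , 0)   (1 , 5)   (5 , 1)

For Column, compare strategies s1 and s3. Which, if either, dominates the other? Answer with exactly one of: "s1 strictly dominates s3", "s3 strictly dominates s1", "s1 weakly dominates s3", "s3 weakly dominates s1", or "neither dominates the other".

Compare s1 to s3 across each opponent action: North: 2<5, South: 4>1, East: 0<2, West: 0<1.
s1 does better at South but worse at North, East, West; neither strategy dominates the other.

neither dominates the other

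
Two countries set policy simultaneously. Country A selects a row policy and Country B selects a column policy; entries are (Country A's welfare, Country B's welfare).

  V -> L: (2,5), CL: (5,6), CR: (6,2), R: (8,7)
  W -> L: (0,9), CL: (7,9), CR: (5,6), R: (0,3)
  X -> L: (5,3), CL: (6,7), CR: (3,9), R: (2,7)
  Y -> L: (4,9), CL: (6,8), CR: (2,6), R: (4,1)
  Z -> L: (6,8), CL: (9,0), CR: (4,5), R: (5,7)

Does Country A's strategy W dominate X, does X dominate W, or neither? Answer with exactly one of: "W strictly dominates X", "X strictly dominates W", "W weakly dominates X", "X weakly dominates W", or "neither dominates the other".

Compare W to X across each opponent action: L: 0<5, CL: 7>6, CR: 5>3, R: 0<2.
W does better at CL, CR but worse at L, R; neither strategy dominates the other.

neither dominates the other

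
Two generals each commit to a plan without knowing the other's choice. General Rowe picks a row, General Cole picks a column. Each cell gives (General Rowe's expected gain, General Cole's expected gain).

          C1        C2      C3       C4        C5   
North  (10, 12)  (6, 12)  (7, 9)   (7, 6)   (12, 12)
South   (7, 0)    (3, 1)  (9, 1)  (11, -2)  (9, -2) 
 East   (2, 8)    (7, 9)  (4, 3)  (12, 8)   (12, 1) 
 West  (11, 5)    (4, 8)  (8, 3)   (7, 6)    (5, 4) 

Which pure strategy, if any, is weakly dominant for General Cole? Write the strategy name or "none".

C2 vs C1: North: 12=12, South: 1>0, East: 9>8, West: 8>5.
C2 vs C3: North: 12>9, South: 1=1, East: 9>3, West: 8>3.
C2 vs C4: North: 12>6, South: 1>-2, East: 9>8, West: 8>6.
C2 vs C5: North: 12=12, South: 1>-2, East: 9>1, West: 8>4.
C2 is at least as good as every other strategy against every opponent action, so it is weakly dominant.

C2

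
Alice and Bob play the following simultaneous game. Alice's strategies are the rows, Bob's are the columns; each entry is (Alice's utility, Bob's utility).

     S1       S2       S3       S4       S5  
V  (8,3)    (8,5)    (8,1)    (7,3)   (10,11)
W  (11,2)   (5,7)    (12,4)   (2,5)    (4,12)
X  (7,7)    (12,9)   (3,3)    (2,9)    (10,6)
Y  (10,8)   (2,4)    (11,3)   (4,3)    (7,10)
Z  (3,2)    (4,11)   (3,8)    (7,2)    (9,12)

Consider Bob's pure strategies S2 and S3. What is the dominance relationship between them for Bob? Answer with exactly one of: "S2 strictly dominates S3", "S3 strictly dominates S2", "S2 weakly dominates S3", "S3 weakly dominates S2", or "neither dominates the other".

Compare S2 to S3 across every action of Alice: V: 5>1, W: 7>4, X: 9>3, Y: 4>3, Z: 11>8.
S2 gives a strictly higher payoff against every action of Alice, so S2 strictly dominates S3.

S2 strictly dominates S3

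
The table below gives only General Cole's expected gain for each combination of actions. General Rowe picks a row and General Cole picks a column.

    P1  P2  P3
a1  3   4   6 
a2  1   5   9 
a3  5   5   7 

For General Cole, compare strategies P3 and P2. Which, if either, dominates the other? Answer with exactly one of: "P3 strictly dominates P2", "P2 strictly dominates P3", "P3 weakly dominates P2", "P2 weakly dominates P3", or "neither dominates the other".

P3 strictly dominates P2

Compare P3 to P2 across every action of General Rowe: a1: 6>4, a2: 9>5, a3: 7>5.
Every comparison favours P3, so P3 strictly dominates P2.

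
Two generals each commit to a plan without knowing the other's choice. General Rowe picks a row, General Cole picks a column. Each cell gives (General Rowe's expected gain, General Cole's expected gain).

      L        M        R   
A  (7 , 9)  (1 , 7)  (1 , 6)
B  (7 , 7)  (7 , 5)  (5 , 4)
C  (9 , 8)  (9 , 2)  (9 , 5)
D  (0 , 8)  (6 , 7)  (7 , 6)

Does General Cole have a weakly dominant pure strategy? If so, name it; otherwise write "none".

L

L vs M: A: 9>7, B: 7>5, C: 8>2, D: 8>7.
L vs R: A: 9>6, B: 7>4, C: 8>5, D: 8>6.
L is at least as good as every other strategy against every opponent action, so it is weakly dominant.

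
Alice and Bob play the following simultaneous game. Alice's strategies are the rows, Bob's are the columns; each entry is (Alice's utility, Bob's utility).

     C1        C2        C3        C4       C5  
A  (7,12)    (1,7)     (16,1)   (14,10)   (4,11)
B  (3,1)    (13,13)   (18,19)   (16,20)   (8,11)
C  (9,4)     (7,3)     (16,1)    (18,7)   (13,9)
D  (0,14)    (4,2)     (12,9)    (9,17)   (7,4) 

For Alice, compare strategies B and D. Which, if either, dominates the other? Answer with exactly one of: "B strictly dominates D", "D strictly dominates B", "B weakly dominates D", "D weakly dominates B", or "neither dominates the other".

B's payoffs vs D's, by Bob's action — C1: 3>0, C2: 13>4, C3: 18>12, C4: 16>9, C5: 8>7.
Every comparison favours B, so B strictly dominates D.

B strictly dominates D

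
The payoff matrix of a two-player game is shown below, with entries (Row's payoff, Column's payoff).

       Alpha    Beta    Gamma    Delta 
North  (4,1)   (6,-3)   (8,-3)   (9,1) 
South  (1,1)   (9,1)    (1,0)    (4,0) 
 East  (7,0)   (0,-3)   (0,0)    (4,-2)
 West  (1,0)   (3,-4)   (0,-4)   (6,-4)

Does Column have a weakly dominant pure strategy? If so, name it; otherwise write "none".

Alpha vs Beta: North: 1>-3, South: 1=1, East: 0>-3, West: 0>-4.
Alpha vs Gamma: North: 1>-3, South: 1>0, East: 0=0, West: 0>-4.
Alpha vs Delta: North: 1=1, South: 1>0, East: 0>-2, West: 0>-4.
Alpha is at least as good as every other strategy against every opponent action, so it is weakly dominant.

Alpha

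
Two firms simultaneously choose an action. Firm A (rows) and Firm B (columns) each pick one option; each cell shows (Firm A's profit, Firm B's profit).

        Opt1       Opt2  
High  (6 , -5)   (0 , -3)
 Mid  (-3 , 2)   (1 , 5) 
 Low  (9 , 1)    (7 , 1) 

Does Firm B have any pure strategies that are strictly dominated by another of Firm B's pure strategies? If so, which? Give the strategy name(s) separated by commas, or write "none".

none

Opt1 is not dominated — it holds its own against Opt2 at Low (1=1).
Opt2 is not dominated — it holds its own against Opt1 at High (-3>-5).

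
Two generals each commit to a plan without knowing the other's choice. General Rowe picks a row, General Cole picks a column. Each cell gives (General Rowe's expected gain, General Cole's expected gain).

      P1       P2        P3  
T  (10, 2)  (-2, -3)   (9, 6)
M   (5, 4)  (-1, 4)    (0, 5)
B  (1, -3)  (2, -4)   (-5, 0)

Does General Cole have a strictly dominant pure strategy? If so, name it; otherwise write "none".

P3 vs P1: T: 6>2, M: 5>4, B: 0>-3.
P3 vs P2: T: 6>-3, M: 5>4, B: 0>-4.
P3 strictly beats every other strategy against every opponent action, so it is strictly dominant.

P3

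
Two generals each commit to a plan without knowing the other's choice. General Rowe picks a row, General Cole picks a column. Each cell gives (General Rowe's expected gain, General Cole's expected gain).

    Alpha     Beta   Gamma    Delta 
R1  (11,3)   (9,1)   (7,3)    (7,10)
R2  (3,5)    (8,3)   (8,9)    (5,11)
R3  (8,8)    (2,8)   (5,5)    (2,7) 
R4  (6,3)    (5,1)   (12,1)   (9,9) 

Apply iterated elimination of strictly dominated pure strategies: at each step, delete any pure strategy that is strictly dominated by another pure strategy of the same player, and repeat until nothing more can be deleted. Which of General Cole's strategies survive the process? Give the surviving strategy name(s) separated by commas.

For General Rowe, R1 strictly dominates R3 on the remaining columns (Alpha: 11>8, Beta: 9>2, Gamma: 7>5, Delta: 7>2); eliminate R3.
Column Alpha is eliminated: Delta beats it against every remaining row (R1: 10>3, R2: 11>5, R4: 9>3).
For General Cole, Delta strictly dominates Beta on the remaining rows (R1: 10>1, R2: 11>3, R4: 9>1); eliminate Beta.
For General Rowe, R4 strictly dominates R1 on the remaining columns (Gamma: 12>7, Delta: 9>7); eliminate R1.
For General Rowe, R4 strictly dominates R2 on the remaining columns (Gamma: 12>8, Delta: 9>5); eliminate R2.
For General Cole, Delta strictly dominates Gamma on the remaining rows (R4: 9>1); eliminate Gamma.
Among the remaining strategies, none is strictly dominated by another pure strategy of the same player, so the elimination stops.
Surviving strategies — General Rowe: {R4}; General Cole: {Delta}.

Delta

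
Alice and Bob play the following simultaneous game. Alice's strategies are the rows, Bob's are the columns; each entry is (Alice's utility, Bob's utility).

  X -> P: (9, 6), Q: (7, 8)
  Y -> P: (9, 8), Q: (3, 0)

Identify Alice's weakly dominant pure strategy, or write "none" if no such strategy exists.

X

X vs Y: P: 9=9, Q: 7>3.
X is at least as good as every other strategy against every opponent action, so it is weakly dominant.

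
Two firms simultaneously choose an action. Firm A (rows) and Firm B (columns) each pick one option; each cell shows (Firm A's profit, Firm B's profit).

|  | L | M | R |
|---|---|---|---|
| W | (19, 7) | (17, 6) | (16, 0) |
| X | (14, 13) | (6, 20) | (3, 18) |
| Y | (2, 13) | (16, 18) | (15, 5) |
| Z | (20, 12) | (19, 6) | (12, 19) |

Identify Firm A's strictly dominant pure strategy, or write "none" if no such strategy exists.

none

W fails to dominate Z at L (19<20).
X fails to dominate W at L (14<19).
Y fails to dominate W at L (2<19).
Z fails to dominate W at R (12<16).
No single strategy dominates all the others.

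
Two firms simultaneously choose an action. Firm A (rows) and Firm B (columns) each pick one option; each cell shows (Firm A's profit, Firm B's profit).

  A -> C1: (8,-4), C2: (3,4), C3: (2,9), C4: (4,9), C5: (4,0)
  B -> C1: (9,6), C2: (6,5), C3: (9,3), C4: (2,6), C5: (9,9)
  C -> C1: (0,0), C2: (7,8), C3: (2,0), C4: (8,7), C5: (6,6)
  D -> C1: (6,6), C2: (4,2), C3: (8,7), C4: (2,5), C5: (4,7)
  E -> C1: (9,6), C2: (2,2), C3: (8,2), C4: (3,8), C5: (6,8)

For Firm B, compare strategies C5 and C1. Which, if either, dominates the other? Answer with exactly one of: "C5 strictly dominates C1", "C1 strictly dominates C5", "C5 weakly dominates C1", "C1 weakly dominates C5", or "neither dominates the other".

C5's payoffs vs C1's, by Firm A's action — A: 0>-4, B: 9>6, C: 6>0, D: 7>6, E: 8>6.
C5 gives a strictly higher payoff against each opponent action, so C5 strictly dominates C1.

C5 strictly dominates C1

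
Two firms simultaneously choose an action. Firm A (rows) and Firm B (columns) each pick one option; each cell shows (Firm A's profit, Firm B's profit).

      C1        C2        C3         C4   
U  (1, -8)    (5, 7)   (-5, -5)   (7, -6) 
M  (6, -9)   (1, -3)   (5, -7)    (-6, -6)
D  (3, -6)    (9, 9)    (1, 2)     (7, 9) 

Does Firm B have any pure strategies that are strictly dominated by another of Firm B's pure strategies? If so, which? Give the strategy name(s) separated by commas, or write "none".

C1: dominated, since C2 does at least as well everywhere (U: 7>-8, M: -3>-9, D: 9>-6).
C2 is not dominated — it holds its own against C1 at U (7>-8); C3 at U (7>-5); C4 at U (7>-6).
C3 is strictly dominated by C2 (U: 7>-5, M: -3>-7, D: 9>2).
C4: no other strategy beats it everywhere (C1 at U (-6>-8); C2 at D (9=9); C3 at M (-6>-7)).

C1, C3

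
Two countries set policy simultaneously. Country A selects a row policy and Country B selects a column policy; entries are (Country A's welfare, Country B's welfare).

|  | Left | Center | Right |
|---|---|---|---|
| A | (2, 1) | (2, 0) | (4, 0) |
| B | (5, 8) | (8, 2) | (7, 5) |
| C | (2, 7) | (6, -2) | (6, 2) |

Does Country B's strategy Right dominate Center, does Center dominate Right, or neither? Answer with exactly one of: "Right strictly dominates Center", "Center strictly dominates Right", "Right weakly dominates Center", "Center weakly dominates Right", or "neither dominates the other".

Right weakly dominates Center

Compare Right to Center across each opponent action: A: 0=0, B: 5>2, C: 2>-2.
Right is at least as good everywhere and strictly better somewhere (tied only at A), so Right weakly but not strictly dominates Center.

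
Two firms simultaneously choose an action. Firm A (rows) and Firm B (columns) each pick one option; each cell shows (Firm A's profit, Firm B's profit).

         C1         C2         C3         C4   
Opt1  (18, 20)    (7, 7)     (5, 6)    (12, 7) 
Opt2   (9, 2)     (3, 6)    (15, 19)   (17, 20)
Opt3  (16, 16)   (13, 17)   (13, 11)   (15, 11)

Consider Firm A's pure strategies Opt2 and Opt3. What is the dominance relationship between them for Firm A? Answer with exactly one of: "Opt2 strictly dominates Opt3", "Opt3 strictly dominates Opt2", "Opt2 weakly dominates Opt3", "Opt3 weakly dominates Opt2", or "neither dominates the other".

Compare Opt2 to Opt3 across each choice by Firm B: C1: 9<16, C2: 3<13, C3: 15>13, C4: 17>15.
Opt2 does better at C3, C4 but worse at C1, C2; neither strategy dominates the other.

neither dominates the other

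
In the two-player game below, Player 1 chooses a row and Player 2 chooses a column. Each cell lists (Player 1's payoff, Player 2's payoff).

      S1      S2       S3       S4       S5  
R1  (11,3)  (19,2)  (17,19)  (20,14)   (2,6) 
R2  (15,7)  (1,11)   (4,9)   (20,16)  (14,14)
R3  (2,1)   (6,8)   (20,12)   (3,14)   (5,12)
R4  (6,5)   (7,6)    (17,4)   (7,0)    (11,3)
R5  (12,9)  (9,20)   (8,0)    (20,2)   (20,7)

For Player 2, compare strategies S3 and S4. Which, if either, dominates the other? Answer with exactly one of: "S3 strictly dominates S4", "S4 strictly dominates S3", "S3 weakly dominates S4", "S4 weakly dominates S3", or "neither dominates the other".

Compare S3 to S4 across every action of Player 1: R1: 19>14, R2: 9<16, R3: 12<14, R4: 4>0, R5: 0<2.
S3 does better at R1, R4 but worse at R2, R3, R5; neither strategy dominates the other.

neither dominates the other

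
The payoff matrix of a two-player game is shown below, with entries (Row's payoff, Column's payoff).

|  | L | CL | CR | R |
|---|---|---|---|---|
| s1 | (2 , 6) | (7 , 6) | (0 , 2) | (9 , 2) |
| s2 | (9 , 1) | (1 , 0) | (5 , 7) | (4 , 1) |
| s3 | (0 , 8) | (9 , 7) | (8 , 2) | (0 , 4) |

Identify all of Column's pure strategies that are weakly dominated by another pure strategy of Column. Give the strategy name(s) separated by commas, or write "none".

Nothing dominates L: CL at s2 (1>0); CR at s1 (6>2); R at s1 (6>2).
CL is weakly dominated by L (s1: 6=6, s2: 1>0, s3: 8>7).
Nothing dominates CR: L at s2 (7>1); CL at s2 (7>0); R at s2 (7>1).
L weakly dominates R — s1: 6>2, s2: 1=1, s3: 8>4.

CL, R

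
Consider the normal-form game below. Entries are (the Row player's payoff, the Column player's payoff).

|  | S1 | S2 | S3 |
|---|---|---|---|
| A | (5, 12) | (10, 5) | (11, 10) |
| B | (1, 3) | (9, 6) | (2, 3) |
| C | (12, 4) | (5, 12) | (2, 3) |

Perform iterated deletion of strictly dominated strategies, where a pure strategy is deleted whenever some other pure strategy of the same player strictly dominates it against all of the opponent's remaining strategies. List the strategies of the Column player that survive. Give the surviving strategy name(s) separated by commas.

S1, S2

Row B is eliminated: A beats it against every remaining column (S1: 5>1, S2: 10>9, S3: 11>2).
Column S3 is eliminated: S1 beats it against every remaining row (A: 12>10, C: 4>3).
Among the remaining strategies, none is strictly dominated by another pure strategy of the same player, so the elimination stops.
Surviving strategies — the Row player: {A, C}; the Column player: {S1, S2}.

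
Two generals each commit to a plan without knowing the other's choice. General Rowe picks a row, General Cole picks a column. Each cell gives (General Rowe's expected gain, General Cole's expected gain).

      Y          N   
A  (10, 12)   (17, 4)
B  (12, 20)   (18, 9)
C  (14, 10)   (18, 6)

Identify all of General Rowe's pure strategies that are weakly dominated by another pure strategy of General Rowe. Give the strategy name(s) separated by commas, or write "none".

A: dominated, since B does at least as well everywhere (Y: 12>10, N: 18>17).
C weakly dominates B — Y: 14>12, N: 18=18.
Nothing dominates C: A at Y (14>10); B at Y (14>12).

A, B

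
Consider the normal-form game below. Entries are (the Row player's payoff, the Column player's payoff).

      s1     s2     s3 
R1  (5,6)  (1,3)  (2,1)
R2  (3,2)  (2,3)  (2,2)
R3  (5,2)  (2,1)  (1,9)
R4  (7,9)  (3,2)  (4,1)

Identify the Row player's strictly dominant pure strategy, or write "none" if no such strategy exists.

R4 vs R1: s1: 7>5, s2: 3>1, s3: 4>2.
R4 vs R2: s1: 7>3, s2: 3>2, s3: 4>2.
R4 vs R3: s1: 7>5, s2: 3>2, s3: 4>1.
R4 strictly beats every other strategy against every opponent action, so it is strictly dominant.

R4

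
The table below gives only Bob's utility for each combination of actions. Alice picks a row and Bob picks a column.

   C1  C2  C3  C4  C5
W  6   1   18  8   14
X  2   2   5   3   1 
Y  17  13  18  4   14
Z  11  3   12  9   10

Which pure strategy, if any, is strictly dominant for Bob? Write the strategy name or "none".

C3 vs C1: W: 18>6, X: 5>2, Y: 18>17, Z: 12>11.
C3 vs C2: W: 18>1, X: 5>2, Y: 18>13, Z: 12>3.
C3 vs C4: W: 18>8, X: 5>3, Y: 18>4, Z: 12>9.
C3 vs C5: W: 18>14, X: 5>1, Y: 18>14, Z: 12>10.
C3 strictly beats every other strategy against every opponent action, so it is strictly dominant.

C3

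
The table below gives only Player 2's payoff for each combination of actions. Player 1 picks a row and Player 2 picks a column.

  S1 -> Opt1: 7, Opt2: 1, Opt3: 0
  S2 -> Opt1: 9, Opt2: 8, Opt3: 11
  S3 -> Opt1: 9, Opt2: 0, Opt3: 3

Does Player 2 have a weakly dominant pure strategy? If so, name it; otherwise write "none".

Opt1 fails to dominate Opt3 at S2 (9<11).
Opt2 fails to dominate Opt1 at S1 (1<7).
Opt3 fails to dominate Opt1 at S1 (0<7).
No single strategy dominates all the others.

none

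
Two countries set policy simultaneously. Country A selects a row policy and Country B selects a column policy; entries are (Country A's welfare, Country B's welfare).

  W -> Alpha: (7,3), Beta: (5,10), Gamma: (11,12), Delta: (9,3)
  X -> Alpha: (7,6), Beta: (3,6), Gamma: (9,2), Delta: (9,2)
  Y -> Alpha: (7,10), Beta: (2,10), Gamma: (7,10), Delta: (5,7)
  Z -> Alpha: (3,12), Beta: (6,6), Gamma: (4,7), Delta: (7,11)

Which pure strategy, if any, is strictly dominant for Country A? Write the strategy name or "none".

none

W fails to dominate X at Alpha (7=7).
X fails to dominate W at Alpha (7=7).
Y fails to dominate W at Alpha (7=7).
Z fails to dominate W at Alpha (3<7).
No single strategy dominates all the others.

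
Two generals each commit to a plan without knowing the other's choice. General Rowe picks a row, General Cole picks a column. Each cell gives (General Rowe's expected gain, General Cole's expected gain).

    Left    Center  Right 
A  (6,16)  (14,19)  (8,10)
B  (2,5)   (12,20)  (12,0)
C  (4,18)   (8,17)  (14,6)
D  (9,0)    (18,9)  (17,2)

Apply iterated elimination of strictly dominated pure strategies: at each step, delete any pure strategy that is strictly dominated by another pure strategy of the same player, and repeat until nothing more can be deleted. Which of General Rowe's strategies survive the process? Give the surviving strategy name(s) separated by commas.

Row A is eliminated: D beats it against every remaining column (Left: 9>6, Center: 18>14, Right: 17>8).
General Rowe's strategy B is strictly dominated by D (Left: 9>2, Center: 18>12, Right: 17>12) and is removed.
Row C is eliminated: D beats it against every remaining column (Left: 9>4, Center: 18>8, Right: 17>14).
Column Left is eliminated: Center beats it against every remaining row (D: 9>0).
Column Right is eliminated: Center beats it against every remaining row (D: 9>2).
Among the remaining strategies, none is strictly dominated by another pure strategy of the same player, so the elimination stops.
Surviving strategies — General Rowe: {D}; General Cole: {Center}.

D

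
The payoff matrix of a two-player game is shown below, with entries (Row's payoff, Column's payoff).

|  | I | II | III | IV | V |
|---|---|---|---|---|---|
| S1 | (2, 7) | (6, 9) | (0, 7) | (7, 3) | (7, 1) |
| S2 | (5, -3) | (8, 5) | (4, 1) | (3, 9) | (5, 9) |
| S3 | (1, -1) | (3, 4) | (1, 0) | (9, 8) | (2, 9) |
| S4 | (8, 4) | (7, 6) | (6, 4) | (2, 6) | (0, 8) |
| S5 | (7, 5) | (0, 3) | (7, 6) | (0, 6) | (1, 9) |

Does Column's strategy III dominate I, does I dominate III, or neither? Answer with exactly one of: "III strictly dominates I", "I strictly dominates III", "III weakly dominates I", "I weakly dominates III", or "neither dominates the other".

Compare III to I across each choice by Row: S1: 7=7, S2: 1>-3, S3: 0>-1, S4: 4=4, S5: 6>5.
III is at least as good everywhere and strictly better somewhere (tied only at S1, S4), so III weakly but not strictly dominates I.

III weakly dominates I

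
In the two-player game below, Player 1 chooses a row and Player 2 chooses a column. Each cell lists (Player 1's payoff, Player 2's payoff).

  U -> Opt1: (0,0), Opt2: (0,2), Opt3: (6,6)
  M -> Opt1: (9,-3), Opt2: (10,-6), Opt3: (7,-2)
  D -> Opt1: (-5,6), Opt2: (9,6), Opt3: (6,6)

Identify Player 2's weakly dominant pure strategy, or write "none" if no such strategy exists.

Opt3

Opt3 vs Opt1: U: 6>0, M: -2>-3, D: 6=6.
Opt3 vs Opt2: U: 6>2, M: -2>-6, D: 6=6.
Opt3 is at least as good as every other strategy against every opponent action, so it is weakly dominant.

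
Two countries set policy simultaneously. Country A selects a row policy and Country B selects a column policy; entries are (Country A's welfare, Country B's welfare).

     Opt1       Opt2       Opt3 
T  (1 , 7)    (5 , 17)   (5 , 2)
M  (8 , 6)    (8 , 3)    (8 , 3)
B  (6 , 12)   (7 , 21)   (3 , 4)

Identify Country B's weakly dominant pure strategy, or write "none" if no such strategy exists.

none

Opt1 fails to dominate Opt2 at T (7<17).
Opt2 fails to dominate Opt1 at M (3<6).
Opt3 fails to dominate Opt1 at T (2<7).
No single strategy dominates all the others.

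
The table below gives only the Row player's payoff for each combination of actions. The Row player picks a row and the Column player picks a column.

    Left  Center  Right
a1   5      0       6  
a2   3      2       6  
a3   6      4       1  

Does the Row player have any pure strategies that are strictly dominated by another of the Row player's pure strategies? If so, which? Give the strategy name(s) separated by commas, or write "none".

a1 is not dominated — it holds its own against a2 at Left (5>3); a3 at Right (6>1).
Nothing dominates a2: a1 at Center (2>0); a3 at Right (6>1).
a3 is not dominated — it holds its own against a1 at Left (6>5); a2 at Left (6>3).

none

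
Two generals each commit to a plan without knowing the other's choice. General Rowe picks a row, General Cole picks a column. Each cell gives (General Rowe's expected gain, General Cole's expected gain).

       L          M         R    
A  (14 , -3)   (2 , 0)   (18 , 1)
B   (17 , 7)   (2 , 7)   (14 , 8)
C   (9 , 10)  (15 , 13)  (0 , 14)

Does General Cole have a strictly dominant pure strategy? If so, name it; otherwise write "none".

R vs L: A: 1>-3, B: 8>7, C: 14>10.
R vs M: A: 1>0, B: 8>7, C: 14>13.
R strictly beats every other strategy against every opponent action, so it is strictly dominant.

R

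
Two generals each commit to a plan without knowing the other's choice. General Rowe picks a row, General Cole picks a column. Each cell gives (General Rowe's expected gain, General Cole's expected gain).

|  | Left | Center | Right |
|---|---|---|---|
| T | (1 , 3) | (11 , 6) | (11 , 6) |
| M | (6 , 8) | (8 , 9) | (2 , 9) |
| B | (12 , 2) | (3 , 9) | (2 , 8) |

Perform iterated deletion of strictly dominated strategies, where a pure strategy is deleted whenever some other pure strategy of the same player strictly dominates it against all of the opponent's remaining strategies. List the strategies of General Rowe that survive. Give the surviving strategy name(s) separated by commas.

T

For General Cole, Center strictly dominates Left on the remaining rows (T: 6>3, M: 9>8, B: 9>2); eliminate Left.
Row M is eliminated: T beats it against every remaining column (Center: 11>8, Right: 11>2).
General Rowe's strategy B is strictly dominated by T (Center: 11>3, Right: 11>2) and is removed.
Among the remaining strategies, none is strictly dominated by another pure strategy of the same player, so the elimination stops.
Surviving strategies — General Rowe: {T}; General Cole: {Center, Right}.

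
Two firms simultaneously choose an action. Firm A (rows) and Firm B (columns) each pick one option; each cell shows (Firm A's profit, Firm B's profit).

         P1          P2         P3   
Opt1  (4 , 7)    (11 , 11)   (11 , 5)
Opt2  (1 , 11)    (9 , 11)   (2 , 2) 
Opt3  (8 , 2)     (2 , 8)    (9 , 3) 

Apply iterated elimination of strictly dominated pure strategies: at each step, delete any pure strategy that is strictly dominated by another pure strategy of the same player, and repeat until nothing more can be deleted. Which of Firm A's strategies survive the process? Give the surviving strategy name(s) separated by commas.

Row Opt2 is eliminated: Opt1 beats it against every remaining column (P1: 4>1, P2: 11>9, P3: 11>2).
For Firm B, P2 strictly dominates P1 on the remaining rows (Opt1: 11>7, Opt3: 8>2); eliminate P1.
Row Opt3 is eliminated: Opt1 beats it against every remaining column (P2: 11>2, P3: 11>9).
For Firm B, P2 strictly dominates P3 on the remaining rows (Opt1: 11>5); eliminate P3.
Among the remaining strategies, none is strictly dominated by another pure strategy of the same player, so the elimination stops.
Surviving strategies — Firm A: {Opt1}; Firm B: {P2}.

Opt1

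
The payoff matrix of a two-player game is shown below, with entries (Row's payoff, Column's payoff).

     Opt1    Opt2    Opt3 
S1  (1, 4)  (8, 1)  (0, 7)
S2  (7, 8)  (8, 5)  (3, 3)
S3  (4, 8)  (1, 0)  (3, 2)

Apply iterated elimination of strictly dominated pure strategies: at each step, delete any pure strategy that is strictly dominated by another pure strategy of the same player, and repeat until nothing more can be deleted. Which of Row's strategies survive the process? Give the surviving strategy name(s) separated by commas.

For Column, Opt1 strictly dominates Opt2 on the remaining rows (S1: 4>1, S2: 8>5, S3: 8>0); eliminate Opt2.
Row's strategy S1 is strictly dominated by S2 (Opt1: 7>1, Opt3: 3>0) and is removed.
Column's strategy Opt3 is strictly dominated by Opt1 (S2: 8>3, S3: 8>2) and is removed.
Row's strategy S3 is strictly dominated by S2 (Opt1: 7>4) and is removed.
Among the remaining strategies, none is strictly dominated by another pure strategy of the same player, so the elimination stops.
Surviving strategies — Row: {S2}; Column: {Opt1}.

S2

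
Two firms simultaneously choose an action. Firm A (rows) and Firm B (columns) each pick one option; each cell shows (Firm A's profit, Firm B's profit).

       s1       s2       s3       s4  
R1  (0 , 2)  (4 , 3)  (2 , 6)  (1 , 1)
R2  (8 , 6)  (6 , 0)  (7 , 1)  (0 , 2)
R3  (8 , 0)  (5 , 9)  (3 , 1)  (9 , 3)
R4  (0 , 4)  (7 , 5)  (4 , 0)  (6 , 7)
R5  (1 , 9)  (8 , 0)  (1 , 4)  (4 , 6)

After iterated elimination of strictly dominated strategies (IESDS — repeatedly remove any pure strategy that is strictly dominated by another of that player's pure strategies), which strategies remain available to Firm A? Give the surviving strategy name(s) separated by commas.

R2, R3, R4, R5

For Firm A, R3 strictly dominates R1 on the remaining columns (s1: 8>0, s2: 5>4, s3: 3>2, s4: 9>1); eliminate R1.
Firm B's strategy s3 is strictly dominated by s4 (R2: 2>1, R3: 3>1, R4: 7>0, R5: 6>4) and is removed.
Among the remaining strategies, none is strictly dominated by another pure strategy of the same player, so the elimination stops.
Surviving strategies — Firm A: {R2, R3, R4, R5}; Firm B: {s1, s2, s4}.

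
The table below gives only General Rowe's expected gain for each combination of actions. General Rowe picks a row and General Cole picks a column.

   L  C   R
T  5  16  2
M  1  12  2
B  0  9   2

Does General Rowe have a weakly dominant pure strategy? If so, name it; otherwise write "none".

T

T vs M: L: 5>1, C: 16>12, R: 2=2.
T vs B: L: 5>0, C: 16>9, R: 2=2.
T is at least as good as every other strategy against every opponent action, so it is weakly dominant.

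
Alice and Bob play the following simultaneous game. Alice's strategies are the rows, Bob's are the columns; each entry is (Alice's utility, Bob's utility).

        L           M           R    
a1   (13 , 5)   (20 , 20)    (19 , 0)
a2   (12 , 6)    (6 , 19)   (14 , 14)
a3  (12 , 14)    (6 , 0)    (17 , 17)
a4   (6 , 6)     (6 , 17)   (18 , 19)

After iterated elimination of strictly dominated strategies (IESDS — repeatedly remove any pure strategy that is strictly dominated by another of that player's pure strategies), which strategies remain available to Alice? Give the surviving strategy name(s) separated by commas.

For Alice, a1 strictly dominates a2 on the remaining columns (L: 13>12, M: 20>6, R: 19>14); eliminate a2.
Alice's strategy a3 is strictly dominated by a1 (L: 13>12, M: 20>6, R: 19>17) and is removed.
Row a4 is eliminated: a1 beats it against every remaining column (L: 13>6, M: 20>6, R: 19>18).
For Bob, M strictly dominates L on the remaining rows (a1: 20>5); eliminate L.
Column R is eliminated: M beats it against every remaining row (a1: 20>0).
Among the remaining strategies, none is strictly dominated by another pure strategy of the same player, so the elimination stops.
Surviving strategies — Alice: {a1}; Bob: {M}.

a1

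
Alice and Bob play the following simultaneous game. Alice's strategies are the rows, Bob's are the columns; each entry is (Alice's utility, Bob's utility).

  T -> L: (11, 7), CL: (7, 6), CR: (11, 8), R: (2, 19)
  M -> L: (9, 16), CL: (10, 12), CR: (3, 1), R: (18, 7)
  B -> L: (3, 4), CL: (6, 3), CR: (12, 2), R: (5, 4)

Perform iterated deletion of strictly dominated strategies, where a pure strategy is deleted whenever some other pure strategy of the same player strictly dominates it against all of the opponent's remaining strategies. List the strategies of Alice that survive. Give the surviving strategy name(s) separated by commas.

T, M

Bob's strategy CL is strictly dominated by L (T: 7>6, M: 16>12, B: 4>3) and is removed.
Column CR is eliminated: R beats it against every remaining row (T: 19>8, M: 7>1, B: 4>2).
Alice's strategy B is strictly dominated by M (L: 9>3, R: 18>5) and is removed.
Among the remaining strategies, none is strictly dominated by another pure strategy of the same player, so the elimination stops.
Surviving strategies — Alice: {T, M}; Bob: {L, R}.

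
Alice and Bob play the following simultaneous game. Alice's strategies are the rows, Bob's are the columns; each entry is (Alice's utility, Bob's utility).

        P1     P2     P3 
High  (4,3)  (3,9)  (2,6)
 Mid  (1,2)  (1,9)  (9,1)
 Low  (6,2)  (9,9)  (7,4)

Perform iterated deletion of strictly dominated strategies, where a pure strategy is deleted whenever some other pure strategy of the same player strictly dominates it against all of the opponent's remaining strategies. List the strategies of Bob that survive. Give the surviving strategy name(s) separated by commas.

P2

For Alice, Low strictly dominates High on the remaining columns (P1: 6>4, P2: 9>3, P3: 7>2); eliminate High.
For Bob, P2 strictly dominates P1 on the remaining rows (Mid: 9>2, Low: 9>2); eliminate P1.
Bob's strategy P3 is strictly dominated by P2 (Mid: 9>1, Low: 9>4) and is removed.
For Alice, Low strictly dominates Mid on the remaining columns (P2: 9>1); eliminate Mid.
Among the remaining strategies, none is strictly dominated by another pure strategy of the same player, so the elimination stops.
Surviving strategies — Alice: {Low}; Bob: {P2}.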